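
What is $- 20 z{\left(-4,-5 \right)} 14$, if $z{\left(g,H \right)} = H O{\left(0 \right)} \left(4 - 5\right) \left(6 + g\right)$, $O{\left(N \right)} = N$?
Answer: $0$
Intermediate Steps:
$z{\left(g,H \right)} = 0$ ($z{\left(g,H \right)} = H 0 \left(4 - 5\right) \left(6 + g\right) = 0 \left(- (6 + g)\right) = 0 \left(-6 - g\right) = 0$)
$- 20 z{\left(-4,-5 \right)} 14 = \left(-20\right) 0 \cdot 14 = 0 \cdot 14 = 0$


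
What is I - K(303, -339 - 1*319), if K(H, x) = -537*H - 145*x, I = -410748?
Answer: -343447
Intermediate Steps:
I - K(303, -339 - 1*319) = -410748 - (-537*303 - 145*(-339 - 1*319)) = -410748 - (-162711 - 145*(-339 - 319)) = -410748 - (-162711 - 145*(-658)) = -410748 - (-162711 + 95410) = -410748 - 1*(-67301) = -410748 + 67301 = -343447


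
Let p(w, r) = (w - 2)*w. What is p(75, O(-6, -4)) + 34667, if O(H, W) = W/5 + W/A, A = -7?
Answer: 40142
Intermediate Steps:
O(H, W) = 2*W/35 (O(H, W) = W/5 + W/(-7) = W*(1/5) + W*(-1/7) = W/5 - W/7 = 2*W/35)
p(w, r) = w*(-2 + w) (p(w, r) = (-2 + w)*w = w*(-2 + w))
p(75, O(-6, -4)) + 34667 = 75*(-2 + 75) + 34667 = 75*73 + 34667 = 5475 + 34667 = 40142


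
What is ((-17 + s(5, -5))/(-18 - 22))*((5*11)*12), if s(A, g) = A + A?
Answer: 231/2 ≈ 115.50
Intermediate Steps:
s(A, g) = 2*A
((-17 + s(5, -5))/(-18 - 22))*((5*11)*12) = ((-17 + 2*5)/(-18 - 22))*((5*11)*12) = ((-17 + 10)/(-40))*(55*12) = -7*(-1/40)*660 = (7/40)*660 = 231/2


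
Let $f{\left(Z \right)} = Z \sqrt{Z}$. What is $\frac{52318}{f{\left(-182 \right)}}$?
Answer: $\frac{3737 i \sqrt{182}}{2366} \approx 21.308 i$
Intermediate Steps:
$f{\left(Z \right)} = Z^{\frac{3}{2}}$
$\frac{52318}{f{\left(-182 \right)}} = \frac{52318}{\left(-182\right)^{\frac{3}{2}}} = \frac{52318}{\left(-182\right) i \sqrt{182}} = 52318 \frac{i \sqrt{182}}{33124} = \frac{3737 i \sqrt{182}}{2366}$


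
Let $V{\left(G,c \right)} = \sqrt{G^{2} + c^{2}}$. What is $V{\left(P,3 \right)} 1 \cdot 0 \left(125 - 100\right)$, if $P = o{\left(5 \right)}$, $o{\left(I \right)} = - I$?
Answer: $0$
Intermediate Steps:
$P = -5$ ($P = \left(-1\right) 5 = -5$)
$V{\left(P,3 \right)} 1 \cdot 0 \left(125 - 100\right) = \sqrt{\left(-5\right)^{2} + 3^{2}} \cdot 1 \cdot 0 \left(125 - 100\right) = \sqrt{25 + 9} \cdot 1 \cdot 0 \cdot 25 = \sqrt{34} \cdot 1 \cdot 0 \cdot 25 = \sqrt{34} \cdot 0 \cdot 25 = 0 \cdot 25 = 0$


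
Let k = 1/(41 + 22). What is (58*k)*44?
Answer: 2552/63 ≈ 40.508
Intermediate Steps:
k = 1/63 ≈ 0.015873
(58*k)*44 = (58*(1/63))*44 = (58/63)*44 = 2552/63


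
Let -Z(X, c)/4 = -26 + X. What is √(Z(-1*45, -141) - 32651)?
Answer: I*√32367 ≈ 179.91*I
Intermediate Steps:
Z(X, c) = 104 - 4*X (Z(X, c) = -4*(-26 + X) = 104 - 4*X)
√(Z(-1*45, -141) - 32651) = √((104 - (-4)*45) - 32651) = √((104 - 4*(-45)) - 32651) = √((104 + 180) - 32651) = √(284 - 32651) = √(-32367) = I*√32367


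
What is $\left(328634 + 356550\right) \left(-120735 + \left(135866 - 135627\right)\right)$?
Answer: $-82561931264$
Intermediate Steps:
$\left(328634 + 356550\right) \left(-120735 + \left(135866 - 135627\right)\right) = 685184 \left(-120735 + \left(135866 - 135627\right)\right) = 685184 \left(-120735 + 239\right) = 685184 \left(-120496\right) = -82561931264$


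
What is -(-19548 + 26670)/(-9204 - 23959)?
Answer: 7122/33163 ≈ 0.21476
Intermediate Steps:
-(-19548 + 26670)/(-9204 - 23959) = -7122/(-33163) = -7122*(-1)/33163 = -1*(-7122/33163) = 7122/33163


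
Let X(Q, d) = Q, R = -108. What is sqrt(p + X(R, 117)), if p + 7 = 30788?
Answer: sqrt(30673) ≈ 175.14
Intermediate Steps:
p = 30781 (p = -7 + 30788 = 30781)
sqrt(p + X(R, 117)) = sqrt(30781 - 108) = sqrt(30673)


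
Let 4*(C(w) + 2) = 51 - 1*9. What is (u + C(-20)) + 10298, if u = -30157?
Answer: -39701/2 ≈ -19851.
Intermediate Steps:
C(w) = 17/2 (C(w) = -2 + (51 - 1*9)/4 = -2 + (51 - 9)/4 = -2 + (¼)*42 = -2 + 21/2 = 17/2)
(u + C(-20)) + 10298 = (-30157 + 17/2) + 10298 = -60297/2 + 10298 = -39701/2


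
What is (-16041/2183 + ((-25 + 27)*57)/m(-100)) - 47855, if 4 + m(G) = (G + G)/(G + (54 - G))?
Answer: -10869644261/227032 ≈ -47877.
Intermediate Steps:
m(G) = -4 + G/27 (m(G) = -4 + (G + G)/(G + (54 - G)) = -4 + (2*G)/54 = -4 + (2*G)*(1/54) = -4 + G/27)
(-16041/2183 + ((-25 + 27)*57)/m(-100)) - 47855 = (-16041/2183 + ((-25 + 27)*57)/(-4 + (1/27)*(-100))) - 47855 = (-16041*1/2183 + (2*57)/(-4 - 100/27)) - 47855 = (-16041/2183 + 114/(-208/27)) - 47855 = (-16041/2183 + 114*(-27/208)) - 47855 = (-16041/2183 - 1539/104) - 47855 = -5027901/227032 - 47855 = -10869644261/227032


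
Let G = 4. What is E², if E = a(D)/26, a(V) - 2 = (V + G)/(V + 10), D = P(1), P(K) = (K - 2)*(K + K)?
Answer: 81/10816 ≈ 0.0074889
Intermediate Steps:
P(K) = 2*K*(-2 + K) (P(K) = (-2 + K)*(2*K) = 2*K*(-2 + K))
D = -2 (D = 2*1*(-2 + 1) = 2*1*(-1) = -2)
a(V) = 2 + (4 + V)/(10 + V) (a(V) = 2 + (V + 4)/(V + 10) = 2 + (4 + V)/(10 + V))
E = 9/104 (E = (3*(8 - 2)/(10 - 2))/26 = (3*6/8)*(1/26) = (3*(⅛)*6)*(1/26) = (9/4)*(1/26) = 9/104 ≈ 0.086538)
E² = (9/104)² = 81/10816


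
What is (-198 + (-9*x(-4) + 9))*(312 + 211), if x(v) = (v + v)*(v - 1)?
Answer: -287127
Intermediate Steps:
x(v) = 2*v*(-1 + v) (x(v) = (2*v)*(-1 + v) = 2*v*(-1 + v))
(-198 + (-9*x(-4) + 9))*(312 + 211) = (-198 + (-18*(-4)*(-1 - 4) + 9))*(312 + 211) = (-198 + (-18*(-4)*(-5) + 9))*523 = (-198 + (-9*40 + 9))*523 = (-198 + (-360 + 9))*523 = (-198 - 351)*523 = -549*523 = -287127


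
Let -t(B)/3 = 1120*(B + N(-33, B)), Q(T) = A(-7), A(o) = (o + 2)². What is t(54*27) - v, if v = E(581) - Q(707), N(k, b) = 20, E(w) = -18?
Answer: -4966037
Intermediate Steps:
A(o) = (2 + o)²
Q(T) = 25 (Q(T) = (2 - 7)² = (-5)² = 25)
v = -43 (v = -18 - 1*25 = -18 - 25 = -43)
t(B) = -67200 - 3360*B (t(B) = -3360*(B + 20) = -3360*(20 + B) = -3*(22400 + 1120*B) = -67200 - 3360*B)
t(54*27) - v = (-67200 - 181440*27) - 1*(-43) = (-67200 - 3360*1458) + 43 = (-67200 - 4898880) + 43 = -4966080 + 43 = -4966037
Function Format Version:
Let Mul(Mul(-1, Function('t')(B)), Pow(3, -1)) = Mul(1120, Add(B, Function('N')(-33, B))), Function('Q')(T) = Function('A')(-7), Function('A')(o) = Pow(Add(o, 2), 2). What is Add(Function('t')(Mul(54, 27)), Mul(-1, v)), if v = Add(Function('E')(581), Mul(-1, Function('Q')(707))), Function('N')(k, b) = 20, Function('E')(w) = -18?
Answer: -4966037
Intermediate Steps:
Function('A')(o) = Pow(Add(2, o), 2)
Function('Q')(T) = 25 (Function('Q')(T) = Pow(Add(2, -7), 2) = Pow(-5, 2) = 25)
v = -43 (v = Add(-18, Mul(-1, 25)) = Add(-18, -25) = -43)
Function('t')(B) = Add(-67200, Mul(-3360, B)) (Function('t')(B) = Mul(-3, Mul(1120, Add(B, 20))) = Mul(-3, Mul(1120, Add(20, B))) = Mul(-3, Add(22400, Mul(1120, B))) = Add(-67200, Mul(-3360, B)))
Add(Function('t')(Mul(54, 27)), Mul(-1, v)) = Add(Add(-67200, Mul(-3360, Mul(54, 27))), Mul(-1, -43)) = Add(Add(-67200, Mul(-3360, 1458)), 43) = Add(Add(-67200, -4898880), 43) = Add(-4966080, 43) = -4966037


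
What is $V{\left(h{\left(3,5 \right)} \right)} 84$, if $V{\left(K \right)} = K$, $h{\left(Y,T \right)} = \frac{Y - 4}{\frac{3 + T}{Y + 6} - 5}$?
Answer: $\frac{756}{37} \approx 20.432$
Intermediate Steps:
$h{\left(Y,T \right)} = \frac{-4 + Y}{-5 + \frac{3 + T}{6 + Y}}$ ($h{\left(Y,T \right)} = \frac{-4 + Y}{\frac{3 + T}{6 + Y} - 5} = \frac{-4 + Y}{-5 + \frac{3 + T}{6 + Y}}$)
$V{\left(h{\left(3,5 \right)} \right)} 84 = \frac{24 - 3^{2} - 6}{27 - 5 + 5 \cdot 3} \cdot 84 = \frac{24 - 9 - 6}{27 - 5 + 15} \cdot 84 = \frac{24 - 9 - 6}{37} \cdot 84 = \frac{1}{37} \cdot 9 \cdot 84 = \frac{9}{37} \cdot 84 = \frac{756}{37}$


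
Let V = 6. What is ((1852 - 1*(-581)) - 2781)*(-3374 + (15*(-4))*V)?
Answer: 1299432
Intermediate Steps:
((1852 - 1*(-581)) - 2781)*(-3374 + (15*(-4))*V) = ((1852 - 1*(-581)) - 2781)*(-3374 + (15*(-4))*6) = ((1852 + 581) - 2781)*(-3374 - 60*6) = (2433 - 2781)*(-3374 - 360) = -348*(-3734) = 1299432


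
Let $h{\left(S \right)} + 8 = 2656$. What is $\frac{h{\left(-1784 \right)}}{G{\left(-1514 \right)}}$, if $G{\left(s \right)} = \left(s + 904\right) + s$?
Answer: $- \frac{662}{531} \approx -1.2467$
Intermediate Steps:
$G{\left(s \right)} = 904 + 2 s$ ($G{\left(s \right)} = \left(904 + s\right) + s = 904 + 2 s$)
$h{\left(S \right)} = 2648$ ($h{\left(S \right)} = -8 + 2656 = 2648$)
$\frac{h{\left(-1784 \right)}}{G{\left(-1514 \right)}} = \frac{2648}{904 + 2 \left(-1514\right)} = \frac{2648}{904 - 3028} = \frac{2648}{-2124} = 2648 \left(- \frac{1}{2124}\right) = - \frac{662}{531}$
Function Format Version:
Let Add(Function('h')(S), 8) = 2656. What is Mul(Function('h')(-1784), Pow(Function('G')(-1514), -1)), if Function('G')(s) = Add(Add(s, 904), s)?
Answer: Rational(-662, 531) ≈ -1.2467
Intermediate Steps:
Function('G')(s) = Add(904, Mul(2, s)) (Function('G')(s) = Add(Add(904, s), s) = Add(904, Mul(2, s)))
Function('h')(S) = 2648 (Function('h')(S) = Add(-8, 2656) = 2648)
Mul(Function('h')(-1784), Pow(Function('G')(-1514), -1)) = Mul(2648, Pow(Add(904, Mul(2, -1514)), -1)) = Mul(2648, Pow(Add(904, -3028), -1)) = Mul(2648, Pow(-2124, -1)) = Mul(2648, Rational(-1, 2124)) = Rational(-662, 531)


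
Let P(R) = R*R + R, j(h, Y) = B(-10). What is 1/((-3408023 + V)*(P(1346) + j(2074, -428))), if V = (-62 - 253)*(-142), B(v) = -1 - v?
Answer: -1/6097889002803 ≈ -1.6399e-13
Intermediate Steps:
j(h, Y) = 9 (j(h, Y) = -1 - 1*(-10) = -1 + 10 = 9)
P(R) = R + R² (P(R) = R² + R = R + R²)
V = 44730 (V = -315*(-142) = 44730)
1/((-3408023 + V)*(P(1346) + j(2074, -428))) = 1/((-3408023 + 44730)*(1346*(1 + 1346) + 9)) = 1/(-3363293*(1346*1347 + 9)) = 1/(-3363293*(1813062 + 9)) = 1/(-3363293*1813071) = 1/(-6097889002803) = -1/6097889002803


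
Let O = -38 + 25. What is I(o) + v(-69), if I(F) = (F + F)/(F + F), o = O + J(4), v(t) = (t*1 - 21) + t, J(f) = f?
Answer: -158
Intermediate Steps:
O = -13
v(t) = -21 + 2*t (v(t) = (t - 21) + t = (-21 + t) + t = -21 + 2*t)
o = -9 (o = -13 + 4 = -9)
I(F) = 1 (I(F) = (2*F)/((2*F)) = (2*F)*(1/(2*F)) = 1)
I(o) + v(-69) = 1 + (-21 + 2*(-69)) = 1 + (-21 - 138) = 1 - 159 = -158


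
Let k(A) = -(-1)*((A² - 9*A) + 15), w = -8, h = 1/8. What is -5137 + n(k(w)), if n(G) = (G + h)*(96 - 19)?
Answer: 51997/8 ≈ 6499.6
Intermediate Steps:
h = ⅛ ≈ 0.12500
k(A) = 15 + A² - 9*A (k(A) = -(-1)*(15 + A² - 9*A) = -(-15 - A² + 9*A) = 15 + A² - 9*A)
n(G) = 77/8 + 77*G (n(G) = (G + ⅛)*(96 - 19) = (⅛ + G)*77 = 77/8 + 77*G)
-5137 + n(k(w)) = -5137 + (77/8 + 77*(15 + (-8)² - 9*(-8))) = -5137 + (77/8 + 77*(15 + 64 + 72)) = -5137 + (77/8 + 77*151) = -5137 + (77/8 + 11627) = -5137 + 93093/8 = 51997/8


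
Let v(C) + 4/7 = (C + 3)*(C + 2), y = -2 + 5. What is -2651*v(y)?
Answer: -546106/7 ≈ -78015.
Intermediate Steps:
y = 3
v(C) = -4/7 + (2 + C)*(3 + C) (v(C) = -4/7 + (C + 3)*(C + 2) = -4/7 + (3 + C)*(2 + C) = -4/7 + (2 + C)*(3 + C))
-2651*v(y) = -2651*(38/7 + 3² + 5*3) = -2651*(38/7 + 9 + 15) = -2651*206/7 = -546106/7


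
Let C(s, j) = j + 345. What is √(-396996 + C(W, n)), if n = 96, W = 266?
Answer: I*√396555 ≈ 629.73*I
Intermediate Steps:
C(s, j) = 345 + j
√(-396996 + C(W, n)) = √(-396996 + (345 + 96)) = √(-396996 + 441) = √(-396555) = I*√396555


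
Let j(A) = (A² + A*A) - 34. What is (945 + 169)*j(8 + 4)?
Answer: 282956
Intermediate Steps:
j(A) = -34 + 2*A² (j(A) = (A² + A²) - 34 = 2*A² - 34 = -34 + 2*A²)
(945 + 169)*j(8 + 4) = (945 + 169)*(-34 + 2*(8 + 4)²) = 1114*(-34 + 2*12²) = 1114*(-34 + 2*144) = 1114*(-34 + 288) = 1114*254 = 282956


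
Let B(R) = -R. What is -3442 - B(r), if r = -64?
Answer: -3506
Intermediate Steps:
-3442 - B(r) = -3442 - (-1)*(-64) = -3442 - 1*64 = -3442 - 64 = -3506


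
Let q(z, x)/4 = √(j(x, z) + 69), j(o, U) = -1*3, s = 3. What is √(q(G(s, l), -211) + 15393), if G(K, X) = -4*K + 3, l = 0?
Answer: √(15393 + 4*√66) ≈ 124.20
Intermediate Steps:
j(o, U) = -3
G(K, X) = 3 - 4*K
q(z, x) = 4*√66 (q(z, x) = 4*√(-3 + 69) = 4*√66)
√(q(G(s, l), -211) + 15393) = √(4*√66 + 15393) = √(15393 + 4*√66)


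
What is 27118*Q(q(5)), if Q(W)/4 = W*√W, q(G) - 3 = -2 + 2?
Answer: 325416*√3 ≈ 5.6364e+5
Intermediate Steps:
q(G) = 3 (q(G) = 3 + (-2 + 2) = 3 + 0 = 3)
Q(W) = 4*W^(3/2) (Q(W) = 4*(W*√W) = 4*W^(3/2))
27118*Q(q(5)) = 27118*(4*3^(3/2)) = 27118*(4*(3*√3)) = 27118*(12*√3) = 325416*√3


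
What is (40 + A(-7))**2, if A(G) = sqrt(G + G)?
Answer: (40 + I*sqrt(14))**2 ≈ 1586.0 + 299.33*I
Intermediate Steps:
A(G) = sqrt(2)*sqrt(G) (A(G) = sqrt(2*G) = sqrt(2)*sqrt(G))
(40 + A(-7))**2 = (40 + sqrt(2)*sqrt(-7))**2 = (40 + sqrt(2)*(I*sqrt(7)))**2 = (40 + I*sqrt(14))**2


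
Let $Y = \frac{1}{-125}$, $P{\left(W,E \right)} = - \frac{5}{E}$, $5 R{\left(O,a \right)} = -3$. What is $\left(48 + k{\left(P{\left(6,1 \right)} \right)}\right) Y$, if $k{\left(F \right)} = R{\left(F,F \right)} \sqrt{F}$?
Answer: $- \frac{48}{125} + \frac{3 i \sqrt{5}}{625} \approx -0.384 + 0.010733 i$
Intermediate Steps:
$R{\left(O,a \right)} = - \frac{3}{5}$ ($R{\left(O,a \right)} = \frac{1}{5} \left(-3\right) = - \frac{3}{5}$)
$k{\left(F \right)} = - \frac{3 \sqrt{F}}{5}$
$Y = - \frac{1}{125} \approx -0.008$
$\left(48 + k{\left(P{\left(6,1 \right)} \right)}\right) Y = \left(48 - \frac{3 \sqrt{- \frac{5}{1}}}{5}\right) \left(- \frac{1}{125}\right) = \left(48 - \frac{3 \sqrt{\left(-5\right) 1}}{5}\right) \left(- \frac{1}{125}\right) = \left(48 - \frac{3 \sqrt{-5}}{5}\right) \left(- \frac{1}{125}\right) = \left(48 - \frac{3 i \sqrt{5}}{5}\right) \left(- \frac{1}{125}\right) = - \frac{48}{125} + \frac{3 i \sqrt{5}}{625}$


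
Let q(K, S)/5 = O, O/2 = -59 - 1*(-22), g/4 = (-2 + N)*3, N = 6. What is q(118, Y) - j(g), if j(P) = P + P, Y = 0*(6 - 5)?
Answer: -466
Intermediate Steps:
Y = 0 (Y = 0*1 = 0)
g = 48 (g = 4*((-2 + 6)*3) = 4*(4*3) = 4*12 = 48)
O = -74 (O = 2*(-59 - 1*(-22)) = 2*(-59 + 22) = 2*(-37) = -74)
q(K, S) = -370 (q(K, S) = 5*(-74) = -370)
j(P) = 2*P
q(118, Y) - j(g) = -370 - 2*48 = -370 - 1*96 = -370 - 96 = -466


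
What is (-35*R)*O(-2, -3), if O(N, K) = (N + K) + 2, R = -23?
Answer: -2415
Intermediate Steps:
O(N, K) = 2 + K + N (O(N, K) = (K + N) + 2 = 2 + K + N)
(-35*R)*O(-2, -3) = (-35*(-23))*(2 - 3 - 2) = 805*(-3) = -2415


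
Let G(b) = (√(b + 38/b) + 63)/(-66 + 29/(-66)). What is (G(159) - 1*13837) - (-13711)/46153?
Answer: -2800476363924/202380905 - 22*√4025721/232405 ≈ -13838.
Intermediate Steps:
G(b) = -4158/4385 - 66*√(b + 38/b)/4385 (G(b) = (63 + √(b + 38/b))/(-66 + 29*(-1/66)) = (63 + √(b + 38/b))/(-66 - 29/66) = (63 + √(b + 38/b))/(-4385/66) = (63 + √(b + 38/b))*(-66/4385) = -4158/4385 - 66*√(b + 38/b)/4385)
(G(159) - 1*13837) - (-13711)/46153 = ((-4158/4385 - 66*√159*√(38 + 159²)/159/4385) - 1*13837) - (-13711)/46153 = ((-4158/4385 - 66*√159*√(38 + 25281)/159/4385) - 13837) - (-13711)/46153 = ((-4158/4385 - 66*√4025721/159/4385) - 13837) - 1*(-13711/46153) = ((-4158/4385 - 22*√4025721/232405) - 13837) + 13711/46153 = (-60679403/4385 - 22*√4025721/232405) + 13711/46153 = -2800476363924/202380905 - 22*√4025721/232405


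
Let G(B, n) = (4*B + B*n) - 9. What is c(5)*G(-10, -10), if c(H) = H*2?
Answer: 510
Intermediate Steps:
G(B, n) = -9 + 4*B + B*n
c(H) = 2*H
c(5)*G(-10, -10) = (2*5)*(-9 + 4*(-10) - 10*(-10)) = 10*(-9 - 40 + 100) = 10*51 = 510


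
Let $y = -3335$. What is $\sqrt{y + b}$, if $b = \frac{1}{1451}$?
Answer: $\frac{6 i \sqrt{195041969}}{1451} \approx 57.749 i$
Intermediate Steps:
$b = \frac{1}{1451} \approx 0.00068918$
$\sqrt{y + b} = \sqrt{-3335 + \frac{1}{1451}} = \sqrt{- \frac{4839084}{1451}} = \frac{6 i \sqrt{195041969}}{1451}$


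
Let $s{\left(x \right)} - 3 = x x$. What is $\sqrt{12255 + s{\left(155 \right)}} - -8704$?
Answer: $8704 + \sqrt{36283} \approx 8894.5$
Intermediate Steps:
$s{\left(x \right)} = 3 + x^{2}$ ($s{\left(x \right)} = 3 + x x = 3 + x^{2}$)
$\sqrt{12255 + s{\left(155 \right)}} - -8704 = \sqrt{12255 + \left(3 + 155^{2}\right)} - -8704 = \sqrt{12255 + \left(3 + 24025\right)} + 8704 = \sqrt{12255 + 24028} + 8704 = \sqrt{36283} + 8704 = 8704 + \sqrt{36283}$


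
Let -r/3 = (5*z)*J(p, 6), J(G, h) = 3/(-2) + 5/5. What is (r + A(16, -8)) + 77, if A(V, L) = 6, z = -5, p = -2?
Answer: 91/2 ≈ 45.500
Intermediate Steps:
J(G, h) = -½ (J(G, h) = 3*(-½) + 5*(⅕) = -3/2 + 1 = -½)
r = -75/2 (r = -3*5*(-5)*(-1)/2 = -(-75)*(-1)/2 = -3*25/2 = -75/2 ≈ -37.500)
(r + A(16, -8)) + 77 = (-75/2 + 6) + 77 = -63/2 + 77 = 91/2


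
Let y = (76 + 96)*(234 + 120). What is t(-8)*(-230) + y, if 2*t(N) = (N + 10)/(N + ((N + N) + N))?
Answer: 974323/16 ≈ 60895.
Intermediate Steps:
y = 60888 (y = 172*354 = 60888)
t(N) = (10 + N)/(8*N) (t(N) = ((N + 10)/(N + ((N + N) + N)))/2 = ((10 + N)/(N + (2*N + N)))/2 = ((10 + N)/(N + 3*N))/2 = ((10 + N)/((4*N)))/2 = ((10 + N)*(1/(4*N)))/2 = ((10 + N)/(4*N))/2 = (10 + N)/(8*N))
t(-8)*(-230) + y = ((1/8)*(10 - 8)/(-8))*(-230) + 60888 = ((1/8)*(-1/8)*2)*(-230) + 60888 = -1/32*(-230) + 60888 = 115/16 + 60888 = 974323/16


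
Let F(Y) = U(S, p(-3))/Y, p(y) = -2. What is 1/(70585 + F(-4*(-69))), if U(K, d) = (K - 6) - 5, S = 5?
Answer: 46/3246909 ≈ 1.4167e-5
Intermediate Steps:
U(K, d) = -11 + K (U(K, d) = (-6 + K) - 5 = -11 + K)
F(Y) = -6/Y (F(Y) = (-11 + 5)/Y = -6/Y)
1/(70585 + F(-4*(-69))) = 1/(70585 - 6/((-4*(-69)))) = 1/(70585 - 6/276) = 1/(70585 - 6*1/276) = 1/(70585 - 1/46) = 1/(3246909/46) = 46/3246909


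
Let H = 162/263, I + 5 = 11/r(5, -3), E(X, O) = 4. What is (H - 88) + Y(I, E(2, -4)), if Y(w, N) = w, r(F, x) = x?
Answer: -75784/789 ≈ -96.051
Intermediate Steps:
I = -26/3 (I = -5 + 11/(-3) = -5 + 11*(-⅓) = -5 - 11/3 = -26/3 ≈ -8.6667)
H = 162/263 (H = 162*(1/263) = 162/263 ≈ 0.61597)
(H - 88) + Y(I, E(2, -4)) = (162/263 - 88) - 26/3 = -22982/263 - 26/3 = -75784/789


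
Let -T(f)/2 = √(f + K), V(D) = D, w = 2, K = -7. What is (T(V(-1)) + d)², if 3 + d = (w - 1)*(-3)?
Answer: 4 + 48*I*√2 ≈ 4.0 + 67.882*I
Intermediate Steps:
T(f) = -2*√(-7 + f) (T(f) = -2*√(f - 7) = -2*√(-7 + f))
d = -6 (d = -3 + (2 - 1)*(-3) = -3 + 1*(-3) = -3 - 3 = -6)
(T(V(-1)) + d)² = (-2*√(-7 - 1) - 6)² = (-4*I*√2 - 6)² = (-6 - 4*I*√2)²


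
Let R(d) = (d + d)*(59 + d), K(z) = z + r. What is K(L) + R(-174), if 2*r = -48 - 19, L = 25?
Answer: 80023/2 ≈ 40012.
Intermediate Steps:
r = -67/2 (r = (-48 - 19)/2 = (1/2)*(-67) = -67/2 ≈ -33.500)
K(z) = -67/2 + z (K(z) = z - 67/2 = -67/2 + z)
R(d) = 2*d*(59 + d) (R(d) = (2*d)*(59 + d) = 2*d*(59 + d))
K(L) + R(-174) = (-67/2 + 25) + 2*(-174)*(59 - 174) = -17/2 + 2*(-174)*(-115) = -17/2 + 40020 = 80023/2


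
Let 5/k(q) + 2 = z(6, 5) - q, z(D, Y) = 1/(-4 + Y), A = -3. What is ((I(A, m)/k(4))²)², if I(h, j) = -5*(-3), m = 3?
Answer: 50625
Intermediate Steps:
k(q) = 5/(-1 - q) (k(q) = 5/(-2 + (1/(-4 + 5) - q)) = 5/(-2 + (1/1 - q)) = 5/(-2 + (1 - q)) = 5/(-1 - q))
I(h, j) = 15
((I(A, m)/k(4))²)² = ((15/((-5/(1 + 4))))²)² = ((15/((-5/5)))²)² = ((15/((-5*⅕)))²)² = ((15/(-1))²)² = ((15*(-1))²)² = ((-15)²)² = 225² = 50625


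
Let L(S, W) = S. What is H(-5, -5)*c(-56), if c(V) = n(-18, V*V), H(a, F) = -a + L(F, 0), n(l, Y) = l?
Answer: 0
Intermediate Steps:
H(a, F) = F - a (H(a, F) = -a + F = F - a)
c(V) = -18
H(-5, -5)*c(-56) = (-5 - 1*(-5))*(-18) = (-5 + 5)*(-18) = 0*(-18) = 0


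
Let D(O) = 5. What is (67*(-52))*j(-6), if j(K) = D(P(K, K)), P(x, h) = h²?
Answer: -17420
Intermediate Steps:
j(K) = 5
(67*(-52))*j(-6) = (67*(-52))*5 = -3484*5 = -17420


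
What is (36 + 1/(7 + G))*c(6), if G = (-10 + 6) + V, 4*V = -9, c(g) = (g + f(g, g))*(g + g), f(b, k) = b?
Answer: 5376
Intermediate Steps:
c(g) = 4*g² (c(g) = (g + g)*(g + g) = (2*g)*(2*g) = 4*g²)
V = -9/4 (V = (¼)*(-9) = -9/4 ≈ -2.2500)
G = -25/4 (G = (-10 + 6) - 9/4 = -4 - 9/4 = -25/4 ≈ -6.2500)
(36 + 1/(7 + G))*c(6) = (36 + 1/(7 - 25/4))*(4*6²) = (36 + 1/(¾))*(4*36) = (36 + 4/3)*144 = (112/3)*144 = 5376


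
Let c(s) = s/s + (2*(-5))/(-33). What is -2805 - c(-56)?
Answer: -92608/33 ≈ -2806.3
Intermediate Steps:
c(s) = 43/33 (c(s) = 1 - 10*(-1/33) = 1 + 10/33 = 43/33)
-2805 - c(-56) = -2805 - 1*43/33 = -2805 - 43/33 = -92608/33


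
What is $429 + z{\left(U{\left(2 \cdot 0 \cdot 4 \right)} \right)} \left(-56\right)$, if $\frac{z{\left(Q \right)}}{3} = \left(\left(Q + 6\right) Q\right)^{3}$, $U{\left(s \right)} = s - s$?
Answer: $429$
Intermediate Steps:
$U{\left(s \right)} = 0$
$z{\left(Q \right)} = 3 Q^{3} \left(6 + Q\right)^{3}$ ($z{\left(Q \right)} = 3 \left(\left(Q + 6\right) Q\right)^{3} = 3 \left(\left(6 + Q\right) Q\right)^{3} = 3 \left(Q \left(6 + Q\right)\right)^{3} = 3 Q^{3} \left(6 + Q\right)^{3}$)
$429 + z{\left(U{\left(2 \cdot 0 \cdot 4 \right)} \right)} \left(-56\right) = 429 + 3 \cdot 0^{3} \left(6 + 0\right)^{3} \left(-56\right) = 429 + 3 \cdot 0 \cdot 6^{3} \left(-56\right) = 429 + 3 \cdot 0 \cdot 216 \left(-56\right) = 429 + 0 \left(-56\right) = 429 + 0 = 429$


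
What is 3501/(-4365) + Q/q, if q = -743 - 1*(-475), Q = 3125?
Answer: -1619877/129980 ≈ -12.463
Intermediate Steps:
q = -268 (q = -743 + 475 = -268)
3501/(-4365) + Q/q = 3501/(-4365) + 3125/(-268) = 3501*(-1/4365) + 3125*(-1/268) = -389/485 - 3125/268 = -1619877/129980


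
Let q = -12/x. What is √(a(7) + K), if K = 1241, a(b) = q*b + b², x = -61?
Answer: √4805214/61 ≈ 35.936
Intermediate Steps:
q = 12/61 (q = -12/(-61) = -12*(-1/61) = 12/61 ≈ 0.19672)
a(b) = b² + 12*b/61 (a(b) = 12*b/61 + b² = b² + 12*b/61)
√(a(7) + K) = √((1/61)*7*(12 + 61*7) + 1241) = √((1/61)*7*(12 + 427) + 1241) = √((1/61)*7*439 + 1241) = √(3073/61 + 1241) = √(78774/61) = √4805214/61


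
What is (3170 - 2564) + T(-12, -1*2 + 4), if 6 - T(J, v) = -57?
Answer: 669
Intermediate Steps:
T(J, v) = 63 (T(J, v) = 6 - 1*(-57) = 6 + 57 = 63)
(3170 - 2564) + T(-12, -1*2 + 4) = (3170 - 2564) + 63 = 606 + 63 = 669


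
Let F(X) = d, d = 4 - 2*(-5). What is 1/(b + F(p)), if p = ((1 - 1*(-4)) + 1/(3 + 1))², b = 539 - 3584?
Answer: -1/3031 ≈ -0.00032992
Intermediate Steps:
d = 14 (d = 4 + 10 = 14)
b = -3045
p = 441/16 (p = ((1 + 4) + 1/4)² = (5 + ¼)² = (21/4)² = 441/16 ≈ 27.563)
F(X) = 14
1/(b + F(p)) = 1/(-3045 + 14) = 1/(-3031) = -1/3031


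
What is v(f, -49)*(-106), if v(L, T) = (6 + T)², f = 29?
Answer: -195994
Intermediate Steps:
v(f, -49)*(-106) = (6 - 49)²*(-106) = (-43)²*(-106) = 1849*(-106) = -195994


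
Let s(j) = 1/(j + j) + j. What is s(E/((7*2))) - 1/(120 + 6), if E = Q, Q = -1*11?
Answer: -991/693 ≈ -1.4300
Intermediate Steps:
Q = -11
E = -11
s(j) = j + 1/(2*j) (s(j) = 1/(2*j) + j = j + 1/(2*j))
s(E/((7*2))) - 1/(120 + 6) = (-11/(7*2) + 1/(2*((-11/(7*2))))) - 1/(120 + 6) = (-11/14 + 1/(2*((-11/14)))) - 1/126 = (-11*1/14 + 1/(2*((-11*1/14)))) - 1*1/126 = (-11/14 + 1/(2*(-11/14))) - 1/126 = (-11/14 + (½)*(-14/11)) - 1/126 = (-11/14 - 7/11) - 1/126 = -219/154 - 1/126 = -991/693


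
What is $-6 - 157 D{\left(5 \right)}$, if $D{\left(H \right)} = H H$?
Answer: $-3931$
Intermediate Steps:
$D{\left(H \right)} = H^{2}$
$-6 - 157 D{\left(5 \right)} = -6 - 157 \cdot 5^{2} = -6 - 3925 = -3931$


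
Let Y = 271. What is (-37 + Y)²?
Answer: 54756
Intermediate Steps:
(-37 + Y)² = (-37 + 271)² = 234² = 54756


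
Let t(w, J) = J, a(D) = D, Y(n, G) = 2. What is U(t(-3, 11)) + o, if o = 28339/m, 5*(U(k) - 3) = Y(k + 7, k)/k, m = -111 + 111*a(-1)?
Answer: -1521571/12210 ≈ -124.62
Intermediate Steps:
m = -222 (m = -111 + 111*(-1) = -111 - 111 = -222)
U(k) = 3 + 2/(5*k) (U(k) = 3 + (2/k)/5 = 3 + 2/(5*k))
o = -28339/222 (o = 28339/(-222) = 28339*(-1/222) = -28339/222 ≈ -127.65)
U(t(-3, 11)) + o = (3 + (⅖)/11) - 28339/222 = (3 + (⅖)*(1/11)) - 28339/222 = (3 + 2/55) - 28339/222 = 167/55 - 28339/222 = -1521571/12210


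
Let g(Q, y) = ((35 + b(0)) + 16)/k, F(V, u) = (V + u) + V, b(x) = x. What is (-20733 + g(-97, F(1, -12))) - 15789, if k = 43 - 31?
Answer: -146071/4 ≈ -36518.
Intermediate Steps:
k = 12
F(V, u) = u + 2*V
g(Q, y) = 17/4 (g(Q, y) = ((35 + 0) + 16)/12 = (35 + 16)*(1/12) = 51*(1/12) = 17/4)
(-20733 + g(-97, F(1, -12))) - 15789 = (-20733 + 17/4) - 15789 = -82915/4 - 15789 = -146071/4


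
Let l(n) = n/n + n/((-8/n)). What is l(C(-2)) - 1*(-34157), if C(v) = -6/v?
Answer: 273255/8 ≈ 34157.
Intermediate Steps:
l(n) = 1 - n²/8 (l(n) = 1 + n*(-n/8) = 1 - n²/8)
l(C(-2)) - 1*(-34157) = (1 - (-6/(-2))²/8) - 1*(-34157) = (1 - (-6*(-½))²/8) + 34157 = (1 - ⅛*3²) + 34157 = (1 - ⅛*9) + 34157 = (1 - 9/8) + 34157 = -⅛ + 34157 = 273255/8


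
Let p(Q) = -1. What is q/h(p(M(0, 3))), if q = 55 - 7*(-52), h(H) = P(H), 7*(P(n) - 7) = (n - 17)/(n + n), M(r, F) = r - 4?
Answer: 2933/58 ≈ 50.569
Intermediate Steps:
M(r, F) = -4 + r
P(n) = 7 + (-17 + n)/(14*n) (P(n) = 7 + ((n - 17)/(n + n))/7 = 7 + ((-17 + n)/((2*n)))/7 = 7 + ((-17 + n)*(1/(2*n)))/7 = 7 + ((-17 + n)/(2*n))/7 = 7 + (-17 + n)/(14*n))
h(H) = (-17 + 99*H)/(14*H)
q = 419 (q = 55 + 364 = 419)
q/h(p(M(0, 3))) = 419/(((1/14)*(-17 + 99*(-1))/(-1))) = 419/(((1/14)*(-1)*(-17 - 99))) = 419/(((1/14)*(-1)*(-116))) = 419/(58/7) = 419*(7/58) = 2933/58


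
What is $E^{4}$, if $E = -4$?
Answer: $256$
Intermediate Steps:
$E^{4} = \left(-4\right)^{4} = 256$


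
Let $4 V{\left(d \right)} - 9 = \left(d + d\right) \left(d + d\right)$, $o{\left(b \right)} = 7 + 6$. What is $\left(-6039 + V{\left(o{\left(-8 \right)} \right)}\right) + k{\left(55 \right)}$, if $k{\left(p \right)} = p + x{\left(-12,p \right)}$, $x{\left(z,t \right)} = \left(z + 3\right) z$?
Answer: $- \frac{22819}{4} \approx -5704.8$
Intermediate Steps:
$o{\left(b \right)} = 13$
$x{\left(z,t \right)} = z \left(3 + z\right)$ ($x{\left(z,t \right)} = \left(3 + z\right) z = z \left(3 + z\right)$)
$k{\left(p \right)} = 108 + p$ ($k{\left(p \right)} = p - 12 \left(3 - 12\right) = p - -108 = p + 108 = 108 + p$)
$V{\left(d \right)} = \frac{9}{4} + d^{2}$ ($V{\left(d \right)} = \frac{9}{4} + \frac{\left(d + d\right) \left(d + d\right)}{4} = \frac{9}{4} + \frac{2 d 2 d}{4} = \frac{9}{4} + \frac{4 d^{2}}{4} = \frac{9}{4} + d^{2}$)
$\left(-6039 + V{\left(o{\left(-8 \right)} \right)}\right) + k{\left(55 \right)} = \left(-6039 + \left(\frac{9}{4} + 13^{2}\right)\right) + \left(108 + 55\right) = \left(-6039 + \left(\frac{9}{4} + 169\right)\right) + 163 = \left(-6039 + \frac{685}{4}\right) + 163 = - \frac{23471}{4} + 163 = - \frac{22819}{4}$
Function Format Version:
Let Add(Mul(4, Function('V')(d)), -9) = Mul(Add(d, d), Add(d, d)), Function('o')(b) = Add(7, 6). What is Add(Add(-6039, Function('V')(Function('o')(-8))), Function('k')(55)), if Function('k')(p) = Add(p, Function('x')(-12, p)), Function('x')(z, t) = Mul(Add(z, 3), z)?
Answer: Rational(-22819, 4) ≈ -5704.8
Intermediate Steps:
Function('o')(b) = 13
Function('x')(z, t) = Mul(z, Add(3, z)) (Function('x')(z, t) = Mul(Add(3, z), z) = Mul(z, Add(3, z)))
Function('k')(p) = Add(108, p) (Function('k')(p) = Add(p, Mul(-12, Add(3, -12))) = Add(p, Mul(-12, -9)) = Add(p, 108) = Add(108, p))
Function('V')(d) = Add(Rational(9, 4), Pow(d, 2)) (Function('V')(d) = Add(Rational(9, 4), Mul(Rational(1, 4), Mul(Add(d, d), Add(d, d)))) = Add(Rational(9, 4), Mul(Rational(1, 4), Mul(Mul(2, d), Mul(2, d)))) = Add(Rational(9, 4), Mul(Rational(1, 4), Mul(4, Pow(d, 2)))) = Add(Rational(9, 4), Pow(d, 2)))
Add(Add(-6039, Function('V')(Function('o')(-8))), Function('k')(55)) = Add(Add(-6039, Add(Rational(9, 4), Pow(13, 2))), Add(108, 55)) = Add(Add(-6039, Add(Rational(9, 4), 169)), 163) = Add(Add(-6039, Rational(685, 4)), 163) = Add(Rational(-23471, 4), 163) = Rational(-22819, 4)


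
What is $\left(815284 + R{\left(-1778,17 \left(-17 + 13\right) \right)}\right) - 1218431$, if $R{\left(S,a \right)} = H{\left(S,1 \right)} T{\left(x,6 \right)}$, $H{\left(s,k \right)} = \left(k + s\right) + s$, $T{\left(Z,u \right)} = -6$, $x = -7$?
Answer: $-381817$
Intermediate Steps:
$H{\left(s,k \right)} = k + 2 s$
$R{\left(S,a \right)} = -6 - 12 S$ ($R{\left(S,a \right)} = \left(1 + 2 S\right) \left(-6\right) = -6 - 12 S$)
$\left(815284 + R{\left(-1778,17 \left(-17 + 13\right) \right)}\right) - 1218431 = \left(815284 - -21330\right) - 1218431 = \left(815284 + \left(-6 + 21336\right)\right) - 1218431 = \left(815284 + 21330\right) - 1218431 = 836614 - 1218431 = -381817$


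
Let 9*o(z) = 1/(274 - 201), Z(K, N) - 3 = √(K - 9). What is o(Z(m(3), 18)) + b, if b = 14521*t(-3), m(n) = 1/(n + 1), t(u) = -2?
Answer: -19080593/657 ≈ -29042.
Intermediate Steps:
m(n) = 1/(1 + n)
Z(K, N) = 3 + √(-9 + K) (Z(K, N) = 3 + √(K - 9) = 3 + √(-9 + K))
o(z) = 1/657 (o(z) = 1/(9*(274 - 201)) = (⅑)/73 = (⅑)*(1/73) = 1/657)
b = -29042 (b = 14521*(-2) = -29042)
o(Z(m(3), 18)) + b = 1/657 - 29042 = -19080593/657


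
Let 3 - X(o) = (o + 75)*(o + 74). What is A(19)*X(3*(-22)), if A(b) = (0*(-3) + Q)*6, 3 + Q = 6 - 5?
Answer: 828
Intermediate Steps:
X(o) = 3 - (74 + o)*(75 + o) (X(o) = 3 - (o + 75)*(o + 74) = 3 - (75 + o)*(74 + o) = 3 - (74 + o)*(75 + o))
Q = -2 (Q = -3 + (6 - 5) = -3 + 1 = -2)
A(b) = -12 (A(b) = (0*(-3) - 2)*6 = (0 - 2)*6 = -2*6 = -12)
A(19)*X(3*(-22)) = -12*(-5547 - (3*(-22))**2 - 447*(-22)) = -12*(-5547 - 1*(-66)**2 - 149*(-66)) = -12*(-5547 - 1*4356 + 9834) = -12*(-5547 - 4356 + 9834) = -12*(-69) = 828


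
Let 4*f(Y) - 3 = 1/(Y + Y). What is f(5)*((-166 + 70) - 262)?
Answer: -5549/20 ≈ -277.45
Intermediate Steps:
f(Y) = ¾ + 1/(8*Y) (f(Y) = ¾ + 1/(4*(Y + Y)) = ¾ + 1/(4*((2*Y))) = ¾ + (1/(2*Y))/4 = ¾ + 1/(8*Y))
f(5)*((-166 + 70) - 262) = ((⅛)*(1 + 6*5)/5)*((-166 + 70) - 262) = ((⅛)*(⅕)*(1 + 30))*(-96 - 262) = ((⅛)*(⅕)*31)*(-358) = (31/40)*(-358) = -5549/20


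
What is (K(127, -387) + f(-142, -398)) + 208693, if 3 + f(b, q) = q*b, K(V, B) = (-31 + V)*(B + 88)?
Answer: 236502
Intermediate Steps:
K(V, B) = (-31 + V)*(88 + B)
f(b, q) = -3 + b*q (f(b, q) = -3 + q*b = -3 + b*q)
(K(127, -387) + f(-142, -398)) + 208693 = ((-2728 - 31*(-387) + 88*127 - 387*127) + (-3 - 142*(-398))) + 208693 = ((-2728 + 11997 + 11176 - 49149) + (-3 + 56516)) + 208693 = (-28704 + 56513) + 208693 = 27809 + 208693 = 236502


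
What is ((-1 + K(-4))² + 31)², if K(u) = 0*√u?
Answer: 1024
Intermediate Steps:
K(u) = 0
((-1 + K(-4))² + 31)² = ((-1 + 0)² + 31)² = ((-1)² + 31)² = (1 + 31)² = 32² = 1024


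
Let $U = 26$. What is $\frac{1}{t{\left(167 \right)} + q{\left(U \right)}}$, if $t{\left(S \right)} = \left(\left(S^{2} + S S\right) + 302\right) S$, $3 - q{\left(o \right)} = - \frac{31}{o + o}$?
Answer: $\frac{52}{486998907} \approx 1.0678 \cdot 10^{-7}$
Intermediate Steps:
$q{\left(o \right)} = 3 + \frac{31}{2 o}$ ($q{\left(o \right)} = 3 - - \frac{31}{o + o} = 3 - - \frac{31}{2 o} = 3 + \frac{31}{2 o}$)
$t{\left(S \right)} = S \left(302 + 2 S^{2}\right)$ ($t{\left(S \right)} = \left(\left(S^{2} + S^{2}\right) + 302\right) S = \left(2 S^{2} + 302\right) S = \left(302 + 2 S^{2}\right) S = S \left(302 + 2 S^{2}\right)$)
$\frac{1}{t{\left(167 \right)} + q{\left(U \right)}} = \frac{1}{2 \cdot 167 \left(151 + 167^{2}\right) + \left(3 + \frac{31}{2 \cdot 26}\right)} = \frac{1}{2 \cdot 167 \left(151 + 27889\right) + \left(3 + \frac{31}{2} \cdot \frac{1}{26}\right)} = \frac{1}{2 \cdot 167 \cdot 28040 + \left(3 + \frac{31}{52}\right)} = \frac{1}{9365360 + \frac{187}{52}} = \frac{1}{\frac{486998907}{52}} = \frac{52}{486998907}$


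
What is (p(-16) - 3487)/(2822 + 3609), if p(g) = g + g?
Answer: -3519/6431 ≈ -0.54719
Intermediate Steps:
p(g) = 2*g
(p(-16) - 3487)/(2822 + 3609) = (2*(-16) - 3487)/(2822 + 3609) = (-32 - 3487)/6431 = -3519*1/6431 = -3519/6431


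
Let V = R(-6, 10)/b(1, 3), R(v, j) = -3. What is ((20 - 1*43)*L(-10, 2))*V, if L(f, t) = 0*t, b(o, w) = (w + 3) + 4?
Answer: 0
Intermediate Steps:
b(o, w) = 7 + w (b(o, w) = (3 + w) + 4 = 7 + w)
V = -3/10 (V = -3/(7 + 3) = -3/10 ≈ -0.30000)
L(f, t) = 0
((20 - 1*43)*L(-10, 2))*V = ((20 - 1*43)*0)*(-3/10) = ((20 - 43)*0)*(-3/10) = -23*0*(-3/10) = 0*(-3/10) = 0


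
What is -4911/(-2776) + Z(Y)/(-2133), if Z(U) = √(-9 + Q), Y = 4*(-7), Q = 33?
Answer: 4911/2776 - 2*√6/2133 ≈ 1.7668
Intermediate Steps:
Y = -28
Z(U) = 2*√6 (Z(U) = √(-9 + 33) = √24 = 2*√6)
-4911/(-2776) + Z(Y)/(-2133) = -4911/(-2776) + (2*√6)/(-2133) = -4911*(-1/2776) + (2*√6)*(-1/2133) = 4911/2776 - 2*√6/2133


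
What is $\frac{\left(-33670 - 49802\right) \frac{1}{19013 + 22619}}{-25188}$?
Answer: $\frac{1739}{21846392} \approx 7.9601 \cdot 10^{-5}$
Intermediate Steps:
$\frac{\left(-33670 - 49802\right) \frac{1}{19013 + 22619}}{-25188} = - \frac{83472}{41632} \left(- \frac{1}{25188}\right) = \left(-83472\right) \frac{1}{41632} \left(- \frac{1}{25188}\right) = \left(- \frac{5217}{2602}\right) \left(- \frac{1}{25188}\right) = \frac{1739}{21846392}$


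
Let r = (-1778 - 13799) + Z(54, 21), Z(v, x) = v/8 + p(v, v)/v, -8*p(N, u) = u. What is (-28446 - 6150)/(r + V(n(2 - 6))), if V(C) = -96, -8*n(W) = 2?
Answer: 92256/41777 ≈ 2.2083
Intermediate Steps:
n(W) = -1/4 (n(W) = -1/8*2 = -1/4)
p(N, u) = -u/8
Z(v, x) = -1/8 + v/8 (Z(v, x) = v/8 + (-v/8)/v = v*(1/8) - 1/8 = v/8 - 1/8 = -1/8 + v/8)
r = -124563/8 (r = (-1778 - 13799) + (-1/8 + (1/8)*54) = -15577 + (-1/8 + 27/4) = -15577 + 53/8 = -124563/8 ≈ -15570.)
(-28446 - 6150)/(r + V(n(2 - 6))) = (-28446 - 6150)/(-124563/8 - 96) = -34596/(-125331/8) = -34596*(-8/125331) = 92256/41777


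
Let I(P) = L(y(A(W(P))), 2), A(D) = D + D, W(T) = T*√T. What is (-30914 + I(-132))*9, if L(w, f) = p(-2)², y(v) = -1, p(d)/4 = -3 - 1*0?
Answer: -276930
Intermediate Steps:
W(T) = T^(3/2)
p(d) = -12 (p(d) = 4*(-3 - 1*0) = 4*(-3 + 0) = 4*(-3) = -12)
A(D) = 2*D
L(w, f) = 144 (L(w, f) = (-12)² = 144)
I(P) = 144
(-30914 + I(-132))*9 = (-30914 + 144)*9 = -30770*9 = -276930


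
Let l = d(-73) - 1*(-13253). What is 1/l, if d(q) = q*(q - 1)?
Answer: 1/18655 ≈ 5.3605e-5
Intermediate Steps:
d(q) = q*(-1 + q)
l = 18655 (l = -73*(-1 - 73) - 1*(-13253) = -73*(-74) + 13253 = 5402 + 13253 = 18655)
1/l = 1/18655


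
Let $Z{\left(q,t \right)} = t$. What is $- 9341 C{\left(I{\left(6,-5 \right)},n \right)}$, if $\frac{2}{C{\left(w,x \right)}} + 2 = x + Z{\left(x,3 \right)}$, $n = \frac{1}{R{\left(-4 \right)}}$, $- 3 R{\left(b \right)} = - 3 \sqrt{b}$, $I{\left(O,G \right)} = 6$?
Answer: $- \frac{74728}{5} - \frac{37364 i}{5} \approx -14946.0 - 7472.8 i$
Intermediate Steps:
$R{\left(b \right)} = \sqrt{b}$ ($R{\left(b \right)} = - \frac{\left(-3\right) \sqrt{b}}{3} = \sqrt{b}$)
$n = - \frac{i}{2}$ ($n = \frac{1}{\sqrt{-4}} = \frac{1}{2 i} = - \frac{i}{2} \approx - 0.5 i$)
$C{\left(w,x \right)} = \frac{2}{1 + x}$ ($C{\left(w,x \right)} = \frac{2}{-2 + \left(x + 3\right)} = \frac{2}{-2 + \left(3 + x\right)} = \frac{2}{1 + x}$)
$- 9341 C{\left(I{\left(6,-5 \right)},n \right)} = - 9341 \frac{2}{1 - \frac{i}{2}} = - 9341 \cdot 2 \frac{4 \left(1 + \frac{i}{2}\right)}{5} = - 9341 \frac{8 \left(1 + \frac{i}{2}\right)}{5} = - \frac{74728 \left(1 + \frac{i}{2}\right)}{5}$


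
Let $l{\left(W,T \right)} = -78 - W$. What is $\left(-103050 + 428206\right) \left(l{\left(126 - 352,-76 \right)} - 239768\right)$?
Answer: $-77913880720$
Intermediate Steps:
$\left(-103050 + 428206\right) \left(l{\left(126 - 352,-76 \right)} - 239768\right) = \left(-103050 + 428206\right) \left(\left(-78 - \left(126 - 352\right)\right) - 239768\right) = 325156 \left(\left(-78 - \left(126 - 352\right)\right) - 239768\right) = 325156 \left(\left(-78 - -226\right) - 239768\right) = 325156 \left(\left(-78 + 226\right) - 239768\right) = 325156 \left(148 - 239768\right) = 325156 \left(-239620\right) = -77913880720$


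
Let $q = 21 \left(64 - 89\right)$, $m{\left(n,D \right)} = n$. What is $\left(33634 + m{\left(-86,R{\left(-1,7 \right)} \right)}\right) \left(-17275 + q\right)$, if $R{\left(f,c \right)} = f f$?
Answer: $-597154400$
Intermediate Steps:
$R{\left(f,c \right)} = f^{2}$
$q = -525$ ($q = 21 \left(-25\right) = -525$)
$\left(33634 + m{\left(-86,R{\left(-1,7 \right)} \right)}\right) \left(-17275 + q\right) = \left(33634 - 86\right) \left(-17275 - 525\right) = 33548 \left(-17800\right) = -597154400$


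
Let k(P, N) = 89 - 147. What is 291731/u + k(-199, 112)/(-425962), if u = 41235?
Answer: 62134355926/8782271535 ≈ 7.0750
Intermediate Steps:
k(P, N) = -58
291731/u + k(-199, 112)/(-425962) = 291731/41235 - 58/(-425962) = 291731*(1/41235) - 58*(-1/425962) = 291731/41235 + 29/212981 = 62134355926/8782271535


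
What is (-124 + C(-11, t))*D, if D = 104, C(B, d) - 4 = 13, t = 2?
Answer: -11128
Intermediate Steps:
C(B, d) = 17 (C(B, d) = 4 + 13 = 17)
(-124 + C(-11, t))*D = (-124 + 17)*104 = -107*104 = -11128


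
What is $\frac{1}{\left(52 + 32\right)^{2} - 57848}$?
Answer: $- \frac{1}{50792} \approx -1.9688 \cdot 10^{-5}$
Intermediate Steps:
$\frac{1}{\left(52 + 32\right)^{2} - 57848} = \frac{1}{84^{2} - 57848} = \frac{1}{7056 - 57848} = \frac{1}{-50792} = - \frac{1}{50792}$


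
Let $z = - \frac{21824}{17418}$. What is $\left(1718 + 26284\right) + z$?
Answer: $\frac{243858506}{8709} \approx 28001.0$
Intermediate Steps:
$z = - \frac{10912}{8709}$ ($z = \left(-21824\right) \frac{1}{17418} = - \frac{10912}{8709} \approx -1.253$)
$\left(1718 + 26284\right) + z = \left(1718 + 26284\right) - \frac{10912}{8709} = 28002 - \frac{10912}{8709} = \frac{243858506}{8709}$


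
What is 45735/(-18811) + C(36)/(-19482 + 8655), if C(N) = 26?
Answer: -495661931/203666697 ≈ -2.4337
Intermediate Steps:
45735/(-18811) + C(36)/(-19482 + 8655) = 45735/(-18811) + 26/(-19482 + 8655) = 45735*(-1/18811) + 26/(-10827) = -45735/18811 + 26*(-1/10827) = -45735/18811 - 26/10827 = -495661931/203666697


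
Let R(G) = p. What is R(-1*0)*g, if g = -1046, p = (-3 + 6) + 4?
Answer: -7322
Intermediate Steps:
p = 7 (p = 3 + 4 = 7)
R(G) = 7
R(-1*0)*g = 7*(-1046) = -7322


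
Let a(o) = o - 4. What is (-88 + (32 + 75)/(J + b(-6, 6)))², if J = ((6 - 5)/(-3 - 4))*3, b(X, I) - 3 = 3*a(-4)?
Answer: 194574601/22500 ≈ 8647.8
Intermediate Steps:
a(o) = -4 + o
b(X, I) = -21 (b(X, I) = 3 + 3*(-4 - 4) = 3 + 3*(-8) = 3 - 24 = -21)
J = -3/7 (J = (1/(-7))*3 = (1*(-⅐))*3 = -⅐*3 = -3/7 ≈ -0.42857)
(-88 + (32 + 75)/(J + b(-6, 6)))² = (-88 + (32 + 75)/(-3/7 - 21))² = (-88 + 107/(-150/7))² = (-88 + 107*(-7/150))² = (-88 - 749/150)² = (-13949/150)² = 194574601/22500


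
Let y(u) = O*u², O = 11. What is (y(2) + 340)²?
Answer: 147456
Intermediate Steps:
y(u) = 11*u²
(y(2) + 340)² = (11*2² + 340)² = (11*4 + 340)² = (44 + 340)² = 384² = 147456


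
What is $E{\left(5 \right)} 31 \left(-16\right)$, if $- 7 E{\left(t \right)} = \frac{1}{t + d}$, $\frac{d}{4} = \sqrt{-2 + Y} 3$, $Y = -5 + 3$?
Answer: $\frac{2480}{4207} - \frac{11904 i}{4207} \approx 0.58949 - 2.8296 i$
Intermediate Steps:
$Y = -2$
$d = 24 i$ ($d = 4 \sqrt{-2 - 2} \cdot 3 = 4 \sqrt{-4} \cdot 3 = 4 \cdot 2 i 3 = 4 \cdot 6 i = 24 i \approx 24.0 i$)
$E{\left(t \right)} = - \frac{1}{7 \left(t + 24 i\right)}$
$E{\left(5 \right)} 31 \left(-16\right) = - \frac{1}{7 \cdot 5 + 168 i} 31 \left(-16\right) = - \frac{1}{35 + 168 i} 31 \left(-16\right) = - \frac{35 - 168 i}{29449} \cdot 31 \left(-16\right) = - \frac{31 \left(35 - 168 i\right)}{29449} \left(-16\right) = \frac{496 \left(35 - 168 i\right)}{29449}$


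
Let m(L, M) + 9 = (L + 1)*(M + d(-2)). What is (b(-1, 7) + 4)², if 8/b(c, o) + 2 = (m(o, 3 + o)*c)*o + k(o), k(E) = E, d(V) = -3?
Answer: 103684/6561 ≈ 15.803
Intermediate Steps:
m(L, M) = -9 + (1 + L)*(-3 + M) (m(L, M) = -9 + (L + 1)*(M - 3) = -9 + (1 + L)*(-3 + M))
b(c, o) = 8/(-2 + o + c*o*(-9 - 2*o + o*(3 + o))) (b(c, o) = 8/(-2 + (((-12 + (3 + o) - 3*o + o*(3 + o))*c)*o + o)) = 8/(-2 + (((-9 - 2*o + o*(3 + o))*c)*o + o)) = 8/(-2 + ((c*(-9 - 2*o + o*(3 + o)))*o + o)) = 8/(-2 + (c*o*(-9 - 2*o + o*(3 + o)) + o)) = 8/(-2 + (o + c*o*(-9 - 2*o + o*(3 + o)))) = 8/(-2 + o + c*o*(-9 - 2*o + o*(3 + o))))
(b(-1, 7) + 4)² = (8/(-2 + 7 - 1*7*(-9 - 2*7 + 7*(3 + 7))) + 4)² = (8/(-2 + 7 - 1*7*(-9 - 14 + 7*10)) + 4)² = (8/(-2 + 7 - 1*7*(-9 - 14 + 70)) + 4)² = (8/(-2 + 7 - 1*7*47) + 4)² = (8/(-2 + 7 - 329) + 4)² = (8/(-324) + 4)² = (8*(-1/324) + 4)² = (-2/81 + 4)² = (322/81)² = 103684/6561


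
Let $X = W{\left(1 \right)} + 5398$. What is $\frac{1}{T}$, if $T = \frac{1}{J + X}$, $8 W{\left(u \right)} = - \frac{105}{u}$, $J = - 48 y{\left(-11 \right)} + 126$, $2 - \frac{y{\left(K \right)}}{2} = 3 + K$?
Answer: $\frac{36407}{8} \approx 4550.9$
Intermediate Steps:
$y{\left(K \right)} = -2 - 2 K$ ($y{\left(K \right)} = 4 - 2 \left(3 + K\right) = 4 - \left(6 + 2 K\right) = -2 - 2 K$)
$J = -834$ ($J = - 48 \left(-2 - -22\right) + 126 = - 48 \left(-2 + 22\right) + 126 = \left(-48\right) 20 + 126 = -960 + 126 = -834$)
$W{\left(u \right)} = - \frac{105}{8 u}$ ($W{\left(u \right)} = \frac{\left(-105\right) \frac{1}{u}}{8} = - \frac{105}{8 u}$)
$X = \frac{43079}{8}$ ($X = - \frac{105}{8 \cdot 1} + 5398 = \left(- \frac{105}{8}\right) 1 + 5398 = - \frac{105}{8} + 5398 = \frac{43079}{8} \approx 5384.9$)
$T = \frac{8}{36407}$ ($T = \frac{1}{-834 + \frac{43079}{8}} = \frac{1}{\frac{36407}{8}} = \frac{8}{36407} \approx 0.00021974$)
$\frac{1}{T} = \frac{1}{\frac{8}{36407}} = \frac{36407}{8}$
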